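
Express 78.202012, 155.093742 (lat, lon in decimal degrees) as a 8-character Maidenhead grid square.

QQ78ne18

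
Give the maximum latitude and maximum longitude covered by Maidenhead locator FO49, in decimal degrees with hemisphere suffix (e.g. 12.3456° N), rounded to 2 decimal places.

Field F=5, O=14: +5·20° lon, +14·10° lat → SW at lon -80°, lat 50°.
Square 4, 9: +4·2° lon, +9·1° lat → SW at lon -72°, lat 59°.
Cell spans 2° lon × 1° lat. NE corner is SW corner plus one full cell.
latitude 60.00° N, longitude 70.00° W.

60.00° N, 70.00° W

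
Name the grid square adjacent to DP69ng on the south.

Latitude subsquare g = 6; −1 → 5 = f.
The longitude characters are unchanged.

DP69nf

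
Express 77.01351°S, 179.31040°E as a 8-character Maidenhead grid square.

Offset from 180°W / 90°S: lon 359.31040°, lat 12.98649°.
Field: 359.31040/20 → 17 → R, 12.98649/10 → 1 → B; chars RB.
Square: 19.31040/2 → 9, 2.98649/1 → 2; chars 92.
Subsquare: 1.31040/0.0833333 → 15 → p, 0.98649/0.0416667 → 23 → x; chars px.
Extended square: 0.06040/0.00833333 → 7, 0.02816/0.00416667 → 6; chars 76.

RB92px76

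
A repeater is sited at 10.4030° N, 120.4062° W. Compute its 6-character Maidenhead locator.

Shift to the Maidenhead origin (180°W, 90°S): lon 59.5938, lat 100.4030.
Field: 59.5938/20 → 2 → C, 100.4030/10 → 10 → K; chars CK.
Square: 19.5938/2 → 9, 0.4030/1 → 0; chars 90.
Subsquare: 1.5938/0.0833333 → 19 → t, 0.4030/0.0416667 → 9 → j; chars tj.

CK90tj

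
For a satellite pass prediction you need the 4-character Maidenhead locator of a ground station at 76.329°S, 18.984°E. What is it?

JB93

Add 180° to longitude and 90° to latitude: 198.98, 13.67.
Field (20°×10°, letters A–R): 198.98/20 → 9 → J, 13.67/10 → 1 → B; chars JB.
Square (2°×1°, digits 0–9): 18.98/2 → 9, 3.67/1 → 3; chars 93.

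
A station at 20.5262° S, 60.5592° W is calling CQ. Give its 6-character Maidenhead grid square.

FG99rl

Shift to the Maidenhead origin (180°W, 90°S): lon 119.4408, lat 69.4738.
Field: 119.4408/20 → 5 → F, 69.4738/10 → 6 → G; chars FG.
Square: 19.4408/2 → 9, 9.4738/1 → 9; chars 99.
Subsquare: 1.4408/0.0833333 → 17 → r, 0.4738/0.0416667 → 11 → l; chars rl.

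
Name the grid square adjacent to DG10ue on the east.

Longitude subsquare u = 20; +1 → 21 = v.
The latitude characters are unchanged.

DG10ve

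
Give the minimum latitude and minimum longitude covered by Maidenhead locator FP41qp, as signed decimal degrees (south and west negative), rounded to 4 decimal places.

Field F=5, P=15: +5·20° lon, +15·10° lat → SW at lon -80°, lat 60°.
Square 4, 1: +4·2° lon, +1·1° lat → SW at lon -72°, lat 61°.
Subsquare q=16, p=15: +16·0.0833333° lon, +15·0.0416667° lat → SW at lon -70.6667°, lat 61.625°.
latitude 61.6250, longitude -70.6667.

61.6250, -70.6667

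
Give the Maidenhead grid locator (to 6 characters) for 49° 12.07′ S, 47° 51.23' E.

LE30wt

Offset from 180°W / 90°S: lon 227.8538°, lat 40.7988°.
Field: 227.8538/20 → 11 → L, 40.7988/10 → 4 → E; chars LE.
Square: 7.8538/2 → 3, 0.7988/1 → 0; chars 30.
Subsquare: 1.8538/0.0833333 → 22 → w, 0.7988/0.0416667 → 19 → t; chars wt.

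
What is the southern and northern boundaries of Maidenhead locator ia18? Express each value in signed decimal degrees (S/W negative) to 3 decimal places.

Field I=8, A=0: +8·20° lon, +0·10° lat → SW at lon -20°, lat -90°.
Square 1, 8: +1·2° lon, +8·1° lat → SW at lon -18°, lat -82°.
Cell spans 2° lon × 1° lat.
south -82.000, north -81.000.

-82.000, -81.000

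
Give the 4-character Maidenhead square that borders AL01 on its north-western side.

RL92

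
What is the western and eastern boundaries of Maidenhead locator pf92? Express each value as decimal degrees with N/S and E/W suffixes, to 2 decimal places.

Field P=15, F=5: +15·20° lon, +5·10° lat → SW at lon 120°, lat -40°.
Square 9, 2: +9·2° lon, +2·1° lat → SW at lon 138°, lat -38°.
Cell spans 2° lon × 1° lat.
west 138.00° E, east 140.00° E.

138.00° E, 140.00° E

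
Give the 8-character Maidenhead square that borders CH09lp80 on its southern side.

CH09lo89

Latitude extended square 0; −1 → -1, wraps to 9, carry into subsquare.
Latitude subsquare p = 15; −1 → 14 = o.
The longitude characters are unchanged.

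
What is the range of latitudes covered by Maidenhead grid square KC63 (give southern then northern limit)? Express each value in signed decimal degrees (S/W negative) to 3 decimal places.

Field K=10, C=2: +10·20° lon, +2·10° lat → SW at lon 20°, lat -70°.
Square 6, 3: +6·2° lon, +3·1° lat → SW at lon 32°, lat -67°.
Cell spans 2° lon × 1° lat.
south -67.000, north -66.000.

-67.000, -66.000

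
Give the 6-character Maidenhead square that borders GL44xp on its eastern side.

GL54ap

Longitude subsquare x = 23; +1 → 24, wraps to 0 = a, carry into square.
Longitude square 4; +1 → 5.
The latitude characters are unchanged.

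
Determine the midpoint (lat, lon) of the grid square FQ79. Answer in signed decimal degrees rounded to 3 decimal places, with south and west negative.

79.500, -65.000

Field F=5, Q=16: +5·20° lon, +16·10° lat → SW at lon -80°, lat 70°.
Square 7, 9: +7·2° lon, +9·1° lat → SW at lon -66°, lat 79°.
Cell spans 2° lon × 1° lat. Centre is SW corner plus half of each.
latitude 79.500, longitude -65.000.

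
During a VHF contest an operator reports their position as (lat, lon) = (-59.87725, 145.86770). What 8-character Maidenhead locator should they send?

Add 180° to longitude and 90° to latitude: 325.86770, 30.12275.
Field: lon ⌊325.86770/20⌋ = 16 → Q; lat ⌊30.12275/10⌋ = 3 → D.
Square: lon ⌊5.86770/2⌋ = 2; lat ⌊0.12275/1⌋ = 0.
Subsquare: lon ⌊1.86770/0.0833333⌋ = 22 → w; lat ⌊0.12275/0.0416667⌋ = 2 → c.
Extended square: lon ⌊0.03437/0.00833333⌋ = 4; lat ⌊0.03942/0.00416667⌋ = 9.

QD20wc49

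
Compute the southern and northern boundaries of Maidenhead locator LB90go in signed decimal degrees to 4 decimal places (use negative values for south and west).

Field L=11, B=1: +11·20° lon, +1·10° lat → SW at lon 40°, lat -80°.
Square 9, 0: +9·2° lon, +0·1° lat → SW at lon 58°, lat -80°.
Subsquare g=6, o=14: +6·0.0833333° lon, +14·0.0416667° lat → SW at lon 58.5°, lat -79.4167°.
Cell spans 0.0833333° lon × 0.0416667° lat.
south -79.4167, north -79.3750.

-79.4167, -79.3750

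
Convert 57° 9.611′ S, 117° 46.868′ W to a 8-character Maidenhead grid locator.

DD12cu61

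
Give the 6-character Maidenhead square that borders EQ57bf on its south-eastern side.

Longitude subsquare b = 1; +1 → 2 = c.
Latitude subsquare f = 5; −1 → 4 = e.

EQ57ce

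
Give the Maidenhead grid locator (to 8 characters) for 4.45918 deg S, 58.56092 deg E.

LI95gm79

Shift to the Maidenhead origin (180°W, 90°S): lon 238.56092, lat 85.54082.
Field: 238.56092/20 → 11 → L, 85.54082/10 → 8 → I; chars LI.
Square: 18.56092/2 → 9, 5.54082/1 → 5; chars 95.
Subsquare: 0.56092/0.0833333 → 6 → g, 0.54082/0.0416667 → 12 → m; chars gm.
Extended square: 0.06092/0.00833333 → 7, 0.04082/0.00416667 → 9; chars 79.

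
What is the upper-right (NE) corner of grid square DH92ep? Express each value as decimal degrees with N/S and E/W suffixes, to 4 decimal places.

17.3333° S, 101.5833° W

Field D=3, H=7: +3·20° lon, +7·10° lat → SW at lon -120°, lat -20°.
Square 9, 2: +9·2° lon, +2·1° lat → SW at lon -102°, lat -18°.
Subsquare e=4, p=15: +4·0.0833333° lon, +15·0.0416667° lat → SW at lon -101.667°, lat -17.375°.
Cell spans 0.0833333° lon × 0.0416667° lat. NE corner is SW corner plus one full cell.
latitude 17.3333° S, longitude 101.5833° W.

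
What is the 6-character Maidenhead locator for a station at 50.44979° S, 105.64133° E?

Add 180° to longitude and 90° to latitude: 285.6413, 39.5502.
Field (20°×10°, letters A–R): 285.6413/20 → 14 → O, 39.5502/10 → 3 → D; chars OD.
Square (2°×1°, digits 0–9): 5.6413/2 → 2, 9.5502/1 → 9; chars 29.
Subsquare (5′×2.5′, letters a–x): 1.6413/0.0833333 → 19 → t, 0.5502/0.0416667 → 13 → n; chars tn.

OD29tn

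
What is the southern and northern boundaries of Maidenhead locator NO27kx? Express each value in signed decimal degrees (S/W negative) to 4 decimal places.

Field N=13, O=14: +13·20° lon, +14·10° lat → SW at lon 80°, lat 50°.
Square 2, 7: +2·2° lon, +7·1° lat → SW at lon 84°, lat 57°.
Subsquare k=10, x=23: +10·0.0833333° lon, +23·0.0416667° lat → SW at lon 84.8333°, lat 57.9583°.
Cell spans 0.0833333° lon × 0.0416667° lat.
south 57.9583, north 58.0000.

57.9583, 58.0000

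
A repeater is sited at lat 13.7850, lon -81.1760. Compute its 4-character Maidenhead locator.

EK93

Shift to the Maidenhead origin (180°W, 90°S): lon 98.82, lat 103.78.
Field (20°×10°, letters A–R): 98.82/20 → 4 → E, 103.78/10 → 10 → K; chars EK.
Square (2°×1°, digits 0–9): 18.82/2 → 9, 3.78/1 → 3; chars 93.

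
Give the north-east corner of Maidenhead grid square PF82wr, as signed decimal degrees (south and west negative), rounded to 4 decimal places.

Field P=15, F=5: +15·20° lon, +5·10° lat → SW at lon 120°, lat -40°.
Square 8, 2: +8·2° lon, +2·1° lat → SW at lon 136°, lat -38°.
Subsquare w=22, r=17: +22·0.0833333° lon, +17·0.0416667° lat → SW at lon 137.833°, lat -37.2917°.
Cell spans 0.0833333° lon × 0.0416667° lat. NE corner is SW corner plus one full cell.
latitude -37.2500, longitude 137.9167.

-37.2500, 137.9167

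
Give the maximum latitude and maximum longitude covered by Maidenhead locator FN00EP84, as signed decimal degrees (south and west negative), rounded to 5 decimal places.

40.64583, -79.59167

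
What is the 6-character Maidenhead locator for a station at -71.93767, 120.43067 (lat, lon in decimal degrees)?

PB08fb

Shift to the Maidenhead origin (180°W, 90°S): lon 300.4307, lat 18.0623.
Field: lon ⌊300.4307/20⌋ = 15 → P; lat ⌊18.0623/10⌋ = 1 → B.
Square: lon ⌊0.4307/2⌋ = 0; lat ⌊8.0623/1⌋ = 8.
Subsquare: lon ⌊0.4307/0.0833333⌋ = 5 → f; lat ⌊0.0623/0.0416667⌋ = 1 → b.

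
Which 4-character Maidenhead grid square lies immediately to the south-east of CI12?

CI21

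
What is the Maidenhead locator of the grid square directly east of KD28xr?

Longitude subsquare x = 23; +1 → 24, wraps to 0 = a, carry into square.
Longitude square 2; +1 → 3.
The latitude characters are unchanged.

KD38ar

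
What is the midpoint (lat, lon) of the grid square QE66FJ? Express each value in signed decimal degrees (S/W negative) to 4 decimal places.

-43.6042, 152.4583

Field Q=16, E=4: +16·20° lon, +4·10° lat → SW at lon 140°, lat -50°.
Square 6, 6: +6·2° lon, +6·1° lat → SW at lon 152°, lat -44°.
Subsquare f=5, j=9: +5·0.0833333° lon, +9·0.0416667° lat → SW at lon 152.417°, lat -43.625°.
Cell spans 0.0833333° lon × 0.0416667° lat. Centre is SW corner plus half of each.
latitude -43.6042, longitude 152.4583.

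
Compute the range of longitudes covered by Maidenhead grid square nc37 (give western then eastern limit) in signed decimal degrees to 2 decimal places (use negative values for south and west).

Field N=13, C=2: +13·20° lon, +2·10° lat → SW at lon 80°, lat -70°.
Square 3, 7: +3·2° lon, +7·1° lat → SW at lon 86°, lat -63°.
Cell spans 2° lon × 1° lat.
west 86.00, east 88.00.

86.00, 88.00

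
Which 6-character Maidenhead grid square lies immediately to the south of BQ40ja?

Latitude subsquare a = 0; −1 → -1, wraps to 23 = x, carry into square.
Latitude square 0; −1 → -1, wraps to 9, carry into field.
Latitude field Q = 16; −1 → 15 = P.
The longitude characters are unchanged.

BP49jx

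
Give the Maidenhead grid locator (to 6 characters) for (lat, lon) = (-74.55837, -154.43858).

BB25sk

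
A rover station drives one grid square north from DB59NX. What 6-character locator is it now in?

DC50na

Latitude subsquare x = 23; +1 → 24, wraps to 0 = a, carry into square.
Latitude square 9; +1 → 10, wraps to 0, carry into field.
Latitude field B = 1; +1 → 2 = C.
The longitude characters are unchanged.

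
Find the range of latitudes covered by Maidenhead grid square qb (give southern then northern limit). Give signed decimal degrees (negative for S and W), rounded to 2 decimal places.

Field Q=16, B=1: +16·20° lon, +1·10° lat → SW at lon 140°, lat -80°.
Cell spans 20° lon × 10° lat.
south -80.00, north -70.00.

-80.00, -70.00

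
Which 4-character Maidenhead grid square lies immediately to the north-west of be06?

AE97

Longitude square 0; −1 → -1, wraps to 9, carry into field.
Longitude field B = 1; −1 → 0 = A.
Latitude square 6; +1 → 7.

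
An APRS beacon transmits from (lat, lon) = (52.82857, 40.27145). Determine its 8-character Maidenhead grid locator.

LO02dt28

Offset from 180°W / 90°S: lon 220.27145°, lat 142.82857°.
Field: lon ⌊220.27145/20⌋ = 11 → L; lat ⌊142.82857/10⌋ = 14 → O.
Square: lon ⌊0.27145/2⌋ = 0; lat ⌊2.82857/1⌋ = 2.
Subsquare: lon ⌊0.27145/0.0833333⌋ = 3 → d; lat ⌊0.82857/0.0416667⌋ = 19 → t.
Extended square: lon ⌊0.02145/0.00833333⌋ = 2; lat ⌊0.03690/0.00416667⌋ = 8.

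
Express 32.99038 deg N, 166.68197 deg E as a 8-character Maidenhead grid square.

RM32ix17

Add 180° to longitude and 90° to latitude: 346.68197, 122.99038.
Field: lon ⌊346.68197/20⌋ = 17 → R; lat ⌊122.99038/10⌋ = 12 → M.
Square: lon ⌊6.68197/2⌋ = 3; lat ⌊2.99038/1⌋ = 2.
Subsquare: lon ⌊0.68197/0.0833333⌋ = 8 → i; lat ⌊0.99038/0.0416667⌋ = 23 → x.
Extended square: lon ⌊0.01530/0.00833333⌋ = 1; lat ⌊0.03205/0.00416667⌋ = 7.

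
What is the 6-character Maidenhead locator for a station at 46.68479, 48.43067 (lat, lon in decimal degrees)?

Shift to the Maidenhead origin (180°W, 90°S): lon 228.4307, lat 136.6848.
Field: lon ⌊228.4307/20⌋ = 11 → L; lat ⌊136.6848/10⌋ = 13 → N.
Square: lon ⌊8.4307/2⌋ = 4; lat ⌊6.6848/1⌋ = 6.
Subsquare: lon ⌊0.4307/0.0833333⌋ = 5 → f; lat ⌊0.6848/0.0416667⌋ = 16 → q.

LN46fq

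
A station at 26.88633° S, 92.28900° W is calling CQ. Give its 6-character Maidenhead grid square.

Add 180° to longitude and 90° to latitude: 87.7110, 63.1137.
Field (20°×10°, letters A–R): 87.7110/20 → 4 → E, 63.1137/10 → 6 → G; chars EG.
Square (2°×1°, digits 0–9): 7.7110/2 → 3, 3.1137/1 → 3; chars 33.
Subsquare (5′×2.5′, letters a–x): 1.7110/0.0833333 → 20 → u, 0.1137/0.0416667 → 2 → c; chars uc.

EG33uc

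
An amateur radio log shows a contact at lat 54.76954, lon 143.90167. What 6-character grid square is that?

QO14ws

Shift to the Maidenhead origin (180°W, 90°S): lon 323.9017, lat 144.7695.
Field: lon ⌊323.9017/20⌋ = 16 → Q; lat ⌊144.7695/10⌋ = 14 → O.
Square: lon ⌊3.9017/2⌋ = 1; lat ⌊4.7695/1⌋ = 4.
Subsquare: lon ⌊1.9017/0.0833333⌋ = 22 → w; lat ⌊0.7695/0.0416667⌋ = 18 → s.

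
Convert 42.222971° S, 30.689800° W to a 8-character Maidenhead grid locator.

Add 180° to longitude and 90° to latitude: 149.31020, 47.77703.
Field: 149.31020/20 → 7 → H, 47.77703/10 → 4 → E; chars HE.
Square: 9.31020/2 → 4, 7.77703/1 → 7; chars 47.
Subsquare: 1.31020/0.0833333 → 15 → p, 0.77703/0.0416667 → 18 → s; chars ps.
Extended square: 0.06020/0.00833333 → 7, 0.02703/0.00416667 → 6; chars 76.

HE47ps76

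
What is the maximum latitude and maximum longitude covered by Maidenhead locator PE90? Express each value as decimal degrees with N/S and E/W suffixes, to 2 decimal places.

49.00° S, 140.00° E

Field P=15, E=4: +15·20° lon, +4·10° lat → SW at lon 120°, lat -50°.
Square 9, 0: +9·2° lon, +0·1° lat → SW at lon 138°, lat -50°.
Cell spans 2° lon × 1° lat. NE corner is SW corner plus one full cell.
latitude 49.00° S, longitude 140.00° E.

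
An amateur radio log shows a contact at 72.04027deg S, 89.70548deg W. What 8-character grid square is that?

EB57dx50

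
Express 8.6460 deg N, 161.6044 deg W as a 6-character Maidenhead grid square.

Add 180° to longitude and 90° to latitude: 18.3956, 98.6460.
Field: 18.3956/20 → 0 → A, 98.6460/10 → 9 → J; chars AJ.
Square: 18.3956/2 → 9, 8.6460/1 → 8; chars 98.
Subsquare: 0.3956/0.0833333 → 4 → e, 0.6460/0.0416667 → 15 → p; chars ep.

AJ98ep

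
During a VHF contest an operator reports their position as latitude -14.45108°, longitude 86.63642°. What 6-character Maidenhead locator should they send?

Shift to the Maidenhead origin (180°W, 90°S): lon 266.6364, lat 75.5489.
Field: 266.6364/20 → 13 → N, 75.5489/10 → 7 → H; chars NH.
Square: 6.6364/2 → 3, 5.5489/1 → 5; chars 35.
Subsquare: 0.6364/0.0833333 → 7 → h, 0.5489/0.0416667 → 13 → n; chars hn.

NH35hn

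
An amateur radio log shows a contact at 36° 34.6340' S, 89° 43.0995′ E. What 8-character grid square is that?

Offset from 180°W / 90°S: lon 269.71832°, lat 53.42277°.
Field (20°×10°, letters A–R): 269.71832/20 → 13 → N, 53.42277/10 → 5 → F; chars NF.
Square (2°×1°, digits 0–9): 9.71832/2 → 4, 3.42277/1 → 3; chars 43.
Subsquare (5′×2.5′, letters a–x): 1.71832/0.0833333 → 20 → u, 0.42277/0.0416667 → 10 → k; chars uk.
Extended square (30″×15″, digits 0–9): 0.05166/0.00833333 → 6, 0.00610/0.00416667 → 1; chars 61.

NF43uk61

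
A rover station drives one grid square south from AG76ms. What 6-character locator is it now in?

AG76mr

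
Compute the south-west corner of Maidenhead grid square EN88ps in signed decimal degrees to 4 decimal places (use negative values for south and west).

48.7500, -82.7500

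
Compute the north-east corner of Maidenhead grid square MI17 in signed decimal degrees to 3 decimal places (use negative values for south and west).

-2.000, 64.000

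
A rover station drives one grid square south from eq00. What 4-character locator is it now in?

EP09

Latitude square 0; −1 → -1, wraps to 9, carry into field.
Latitude field Q = 16; −1 → 15 = P.
The longitude characters are unchanged.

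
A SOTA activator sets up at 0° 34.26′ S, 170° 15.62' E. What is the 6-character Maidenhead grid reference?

RI59dk

Add 180° to longitude and 90° to latitude: 350.2603, 89.4290.
Field: lon ⌊350.2603/20⌋ = 17 → R; lat ⌊89.4290/10⌋ = 8 → I.
Square: lon ⌊10.2603/2⌋ = 5; lat ⌊9.4290/1⌋ = 9.
Subsquare: lon ⌊0.2603/0.0833333⌋ = 3 → d; lat ⌊0.4290/0.0416667⌋ = 10 → k.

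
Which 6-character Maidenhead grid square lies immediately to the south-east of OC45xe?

Longitude subsquare x = 23; +1 → 24, wraps to 0 = a, carry into square.
Longitude square 4; +1 → 5.
Latitude subsquare e = 4; −1 → 3 = d.

OC55ad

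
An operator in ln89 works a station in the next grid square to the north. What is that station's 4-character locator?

LO80

Latitude square 9; +1 → 10, wraps to 0, carry into field.
Latitude field N = 13; +1 → 14 = O.
The longitude characters are unchanged.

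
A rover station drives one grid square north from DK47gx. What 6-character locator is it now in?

Latitude subsquare x = 23; +1 → 24, wraps to 0 = a, carry into square.
Latitude square 7; +1 → 8.
The longitude characters are unchanged.

DK48ga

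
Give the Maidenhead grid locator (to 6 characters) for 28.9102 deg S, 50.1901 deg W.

Add 180° to longitude and 90° to latitude: 129.8099, 61.0898.
Field: 129.8099/20 → 6 → G, 61.0898/10 → 6 → G; chars GG.
Square: 9.8099/2 → 4, 1.0898/1 → 1; chars 41.
Subsquare: 1.8099/0.0833333 → 21 → v, 0.0898/0.0416667 → 2 → c; chars vc.

GG41vc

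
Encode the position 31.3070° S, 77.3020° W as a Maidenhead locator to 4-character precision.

FF18

Add 180° to longitude and 90° to latitude: 102.70, 58.69.
Field: lon ⌊102.70/20⌋ = 5 → F; lat ⌊58.69/10⌋ = 5 → F.
Square: lon ⌊2.70/2⌋ = 1; lat ⌊8.69/1⌋ = 8.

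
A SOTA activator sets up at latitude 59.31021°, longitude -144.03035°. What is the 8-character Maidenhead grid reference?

BO79xh64

Add 180° to longitude and 90° to latitude: 35.96965, 149.31021.
Field (20°×10°, letters A–R): lon ⌊35.96965/20⌋ = 1 → B; lat ⌊149.31021/10⌋ = 14 → O.
Square (2°×1°, digits 0–9): lon ⌊15.96965/2⌋ = 7; lat ⌊9.31021/1⌋ = 9.
Subsquare (5′×2.5′, letters a–x): lon ⌊1.96965/0.0833333⌋ = 23 → x; lat ⌊0.31021/0.0416667⌋ = 7 → h.
Extended square (30″×15″, digits 0–9): lon ⌊0.05298/0.00833333⌋ = 6; lat ⌊0.01854/0.00416667⌋ = 4.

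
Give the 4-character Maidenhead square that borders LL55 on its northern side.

LL56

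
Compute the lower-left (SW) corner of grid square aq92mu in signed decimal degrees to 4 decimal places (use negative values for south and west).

Field A=0, Q=16: +0·20° lon, +16·10° lat → SW at lon -180°, lat 70°.
Square 9, 2: +9·2° lon, +2·1° lat → SW at lon -162°, lat 72°.
Subsquare m=12, u=20: +12·0.0833333° lon, +20·0.0416667° lat → SW at lon -161°, lat 72.8333°.
latitude 72.8333, longitude -161.0000.

72.8333, -161.0000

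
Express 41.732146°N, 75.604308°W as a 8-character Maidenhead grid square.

FN21er75

Shift to the Maidenhead origin (180°W, 90°S): lon 104.39569, lat 131.73215.
Field: lon ⌊104.39569/20⌋ = 5 → F; lat ⌊131.73215/10⌋ = 13 → N.
Square: lon ⌊4.39569/2⌋ = 2; lat ⌊1.73215/1⌋ = 1.
Subsquare: lon ⌊0.39569/0.0833333⌋ = 4 → e; lat ⌊0.73215/0.0416667⌋ = 17 → r.
Extended square: lon ⌊0.06236/0.00833333⌋ = 7; lat ⌊0.02381/0.00416667⌋ = 5.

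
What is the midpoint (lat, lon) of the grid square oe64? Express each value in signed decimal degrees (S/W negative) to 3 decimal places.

Field O=14, E=4: +14·20° lon, +4·10° lat → SW at lon 100°, lat -50°.
Square 6, 4: +6·2° lon, +4·1° lat → SW at lon 112°, lat -46°.
Cell spans 2° lon × 1° lat. Centre is SW corner plus half of each.
latitude -45.500, longitude 113.000.

-45.500, 113.000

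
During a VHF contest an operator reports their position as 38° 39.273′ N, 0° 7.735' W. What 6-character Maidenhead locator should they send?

Add 180° to longitude and 90° to latitude: 179.8711, 128.6546.
Field: 179.8711/20 → 8 → I, 128.6546/10 → 12 → M; chars IM.
Square: 19.8711/2 → 9, 8.6546/1 → 8; chars 98.
Subsquare: 1.8711/0.0833333 → 22 → w, 0.6546/0.0416667 → 15 → p; chars wp.

IM98wp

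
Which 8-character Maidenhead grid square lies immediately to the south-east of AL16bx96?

Longitude extended square 9; +1 → 10, wraps to 0, carry into subsquare.
Longitude subsquare b = 1; +1 → 2 = c.
Latitude extended square 6; −1 → 5.

AL16cx05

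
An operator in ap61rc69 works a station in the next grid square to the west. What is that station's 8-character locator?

AP61rc59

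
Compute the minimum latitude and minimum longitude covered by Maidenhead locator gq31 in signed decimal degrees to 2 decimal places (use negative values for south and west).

71.00, -54.00

Field G=6, Q=16: +6·20° lon, +16·10° lat → SW at lon -60°, lat 70°.
Square 3, 1: +3·2° lon, +1·1° lat → SW at lon -54°, lat 71°.
latitude 71.00, longitude -54.00.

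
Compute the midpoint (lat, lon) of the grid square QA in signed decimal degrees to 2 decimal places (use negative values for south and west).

Field Q=16, A=0: +16·20° lon, +0·10° lat → SW at lon 140°, lat -90°.
Cell spans 20° lon × 10° lat. Centre is SW corner plus half of each.
latitude -85.00, longitude 150.00.

-85.00, 150.00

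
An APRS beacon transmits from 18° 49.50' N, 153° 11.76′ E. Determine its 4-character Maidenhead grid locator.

Shift to the Maidenhead origin (180°W, 90°S): lon 333.20, lat 108.83.
Field (20°×10°, letters A–R): 333.20/20 → 16 → Q, 108.83/10 → 10 → K; chars QK.
Square (2°×1°, digits 0–9): 13.20/2 → 6, 8.83/1 → 8; chars 68.

QK68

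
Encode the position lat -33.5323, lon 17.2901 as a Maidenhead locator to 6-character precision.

Add 180° to longitude and 90° to latitude: 197.2901, 56.4677.
Field: lon ⌊197.2901/20⌋ = 9 → J; lat ⌊56.4677/10⌋ = 5 → F.
Square: lon ⌊17.2901/2⌋ = 8; lat ⌊6.4677/1⌋ = 6.
Subsquare: lon ⌊1.2901/0.0833333⌋ = 15 → p; lat ⌊0.4677/0.0416667⌋ = 11 → l.

JF86pl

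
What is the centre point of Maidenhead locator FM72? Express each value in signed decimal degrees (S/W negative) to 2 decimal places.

Field F=5, M=12: +5·20° lon, +12·10° lat → SW at lon -80°, lat 30°.
Square 7, 2: +7·2° lon, +2·1° lat → SW at lon -66°, lat 32°.
Cell spans 2° lon × 1° lat. Centre is SW corner plus half of each.
latitude 32.50, longitude -65.00.

32.50, -65.00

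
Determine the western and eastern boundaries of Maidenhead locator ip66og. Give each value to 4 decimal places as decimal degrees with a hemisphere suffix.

Field I=8, P=15: +8·20° lon, +15·10° lat → SW at lon -20°, lat 60°.
Square 6, 6: +6·2° lon, +6·1° lat → SW at lon -8°, lat 66°.
Subsquare o=14, g=6: +14·0.0833333° lon, +6·0.0416667° lat → SW at lon -6.83333°, lat 66.25°.
Cell spans 0.0833333° lon × 0.0416667° lat.
west 6.8333° W, east 6.7500° W.

6.8333° W, 6.7500° W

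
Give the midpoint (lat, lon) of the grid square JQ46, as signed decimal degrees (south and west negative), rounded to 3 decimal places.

76.500, 9.000

Field J=9, Q=16: +9·20° lon, +16·10° lat → SW at lon 0°, lat 70°.
Square 4, 6: +4·2° lon, +6·1° lat → SW at lon 8°, lat 76°.
Cell spans 2° lon × 1° lat. Centre is SW corner plus half of each.
latitude 76.500, longitude 9.000.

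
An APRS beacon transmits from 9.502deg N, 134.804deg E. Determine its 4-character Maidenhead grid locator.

PJ79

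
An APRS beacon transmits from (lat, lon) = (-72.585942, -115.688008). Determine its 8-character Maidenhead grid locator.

Shift to the Maidenhead origin (180°W, 90°S): lon 64.31199, lat 17.41406.
Field: lon ⌊64.31199/20⌋ = 3 → D; lat ⌊17.41406/10⌋ = 1 → B.
Square: lon ⌊4.31199/2⌋ = 2; lat ⌊7.41406/1⌋ = 7.
Subsquare: lon ⌊0.31199/0.0833333⌋ = 3 → d; lat ⌊0.41406/0.0416667⌋ = 9 → j.
Extended square: lon ⌊0.06199/0.00833333⌋ = 7; lat ⌊0.03906/0.00416667⌋ = 9.

DB27dj79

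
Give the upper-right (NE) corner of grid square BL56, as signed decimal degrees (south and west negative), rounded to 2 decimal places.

27.00, -148.00

Field B=1, L=11: +1·20° lon, +11·10° lat → SW at lon -160°, lat 20°.
Square 5, 6: +5·2° lon, +6·1° lat → SW at lon -150°, lat 26°.
Cell spans 2° lon × 1° lat. NE corner is SW corner plus one full cell.
latitude 27.00, longitude -148.00.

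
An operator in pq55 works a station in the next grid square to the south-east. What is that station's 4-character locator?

PQ64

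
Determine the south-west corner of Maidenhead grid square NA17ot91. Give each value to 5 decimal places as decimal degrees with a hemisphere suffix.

Field N=13, A=0: +13·20° lon, +0·10° lat → SW at lon 80°, lat -90°.
Square 1, 7: +1·2° lon, +7·1° lat → SW at lon 82°, lat -83°.
Subsquare o=14, t=19: +14·0.0833333° lon, +19·0.0416667° lat → SW at lon 83.1667°, lat -82.2083°.
Extended square 9, 1: +9·0.00833333° lon, +1·0.00416667° lat → SW at lon 83.2417°, lat -82.2042°.
latitude 82.20417° S, longitude 83.24167° E.

82.20417° S, 83.24167° E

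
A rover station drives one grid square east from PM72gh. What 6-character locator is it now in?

PM72hh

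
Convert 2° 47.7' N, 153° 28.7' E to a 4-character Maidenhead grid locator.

QJ62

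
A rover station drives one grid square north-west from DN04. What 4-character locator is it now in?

CN95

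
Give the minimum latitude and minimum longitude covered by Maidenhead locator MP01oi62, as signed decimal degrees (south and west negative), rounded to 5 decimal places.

Field M=12, P=15: +12·20° lon, +15·10° lat → SW at lon 60°, lat 60°.
Square 0, 1: +0·2° lon, +1·1° lat → SW at lon 60°, lat 61°.
Subsquare o=14, i=8: +14·0.0833333° lon, +8·0.0416667° lat → SW at lon 61.1667°, lat 61.3333°.
Extended square 6, 2: +6·0.00833333° lon, +2·0.00416667° lat → SW at lon 61.2167°, lat 61.3417°.
latitude 61.34167, longitude 61.21667.

61.34167, 61.21667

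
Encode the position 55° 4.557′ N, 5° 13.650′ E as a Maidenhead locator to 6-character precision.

JO25ob

Shift to the Maidenhead origin (180°W, 90°S): lon 185.2275, lat 145.0760.
Field (20°×10°, letters A–R): lon ⌊185.2275/20⌋ = 9 → J; lat ⌊145.0760/10⌋ = 14 → O.
Square (2°×1°, digits 0–9): lon ⌊5.2275/2⌋ = 2; lat ⌊5.0760/1⌋ = 5.
Subsquare (5′×2.5′, letters a–x): lon ⌊1.2275/0.0833333⌋ = 14 → o; lat ⌊0.0760/0.0416667⌋ = 1 → b.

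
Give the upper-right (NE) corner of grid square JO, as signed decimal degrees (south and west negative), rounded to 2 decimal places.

60.00, 20.00

Field J=9, O=14: +9·20° lon, +14·10° lat → SW at lon 0°, lat 50°.
Cell spans 20° lon × 10° lat. NE corner is SW corner plus one full cell.
latitude 60.00, longitude 20.00.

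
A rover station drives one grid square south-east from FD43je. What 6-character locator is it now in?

FD43kd

Longitude subsquare j = 9; +1 → 10 = k.
Latitude subsquare e = 4; −1 → 3 = d.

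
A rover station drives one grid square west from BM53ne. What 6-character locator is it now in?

BM53me

Longitude subsquare n = 13; −1 → 12 = m.
The latitude characters are unchanged.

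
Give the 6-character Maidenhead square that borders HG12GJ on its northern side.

HG12gk

Latitude subsquare j = 9; +1 → 10 = k.
The longitude characters are unchanged.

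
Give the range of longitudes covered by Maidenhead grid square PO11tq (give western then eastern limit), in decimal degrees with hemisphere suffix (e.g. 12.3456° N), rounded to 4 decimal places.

Field P=15, O=14: +15·20° lon, +14·10° lat → SW at lon 120°, lat 50°.
Square 1, 1: +1·2° lon, +1·1° lat → SW at lon 122°, lat 51°.
Subsquare t=19, q=16: +19·0.0833333° lon, +16·0.0416667° lat → SW at lon 123.583°, lat 51.6667°.
Cell spans 0.0833333° lon × 0.0416667° lat.
west 123.5833° E, east 123.6667° E.

123.5833° E, 123.6667° E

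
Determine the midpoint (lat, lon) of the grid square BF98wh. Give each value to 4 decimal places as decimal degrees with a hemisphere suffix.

31.6875° S, 140.1250° W

Field B=1, F=5: +1·20° lon, +5·10° lat → SW at lon -160°, lat -40°.
Square 9, 8: +9·2° lon, +8·1° lat → SW at lon -142°, lat -32°.
Subsquare w=22, h=7: +22·0.0833333° lon, +7·0.0416667° lat → SW at lon -140.167°, lat -31.7083°.
Cell spans 0.0833333° lon × 0.0416667° lat. Centre is SW corner plus half of each.
latitude 31.6875° S, longitude 140.1250° W.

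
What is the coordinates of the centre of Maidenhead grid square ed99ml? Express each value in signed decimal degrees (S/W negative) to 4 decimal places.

-50.5208, -80.9583

Field E=4, D=3: +4·20° lon, +3·10° lat → SW at lon -100°, lat -60°.
Square 9, 9: +9·2° lon, +9·1° lat → SW at lon -82°, lat -51°.
Subsquare m=12, l=11: +12·0.0833333° lon, +11·0.0416667° lat → SW at lon -81°, lat -50.5417°.
Cell spans 0.0833333° lon × 0.0416667° lat. Centre is SW corner plus half of each.
latitude -50.5208, longitude -80.9583.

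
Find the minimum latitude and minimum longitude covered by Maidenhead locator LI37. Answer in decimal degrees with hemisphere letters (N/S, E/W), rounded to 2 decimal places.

Field L=11, I=8: +11·20° lon, +8·10° lat → SW at lon 40°, lat -10°.
Square 3, 7: +3·2° lon, +7·1° lat → SW at lon 46°, lat -3°.
latitude 3.00° S, longitude 46.00° E.

3.00° S, 46.00° E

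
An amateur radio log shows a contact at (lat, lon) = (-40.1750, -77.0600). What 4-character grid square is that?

FE19

Add 180° to longitude and 90° to latitude: 102.94, 49.83.
Field: lon ⌊102.94/20⌋ = 5 → F; lat ⌊49.83/10⌋ = 4 → E.
Square: lon ⌊2.94/2⌋ = 1; lat ⌊9.83/1⌋ = 9.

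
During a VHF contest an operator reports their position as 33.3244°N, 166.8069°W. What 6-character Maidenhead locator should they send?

AM63oh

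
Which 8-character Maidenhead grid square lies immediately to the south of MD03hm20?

Latitude extended square 0; −1 → -1, wraps to 9, carry into subsquare.
Latitude subsquare m = 12; −1 → 11 = l.
The longitude characters are unchanged.

MD03hl29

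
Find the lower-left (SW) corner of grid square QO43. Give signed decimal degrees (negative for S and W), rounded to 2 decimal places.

Field Q=16, O=14: +16·20° lon, +14·10° lat → SW at lon 140°, lat 50°.
Square 4, 3: +4·2° lon, +3·1° lat → SW at lon 148°, lat 53°.
latitude 53.00, longitude 148.00.

53.00, 148.00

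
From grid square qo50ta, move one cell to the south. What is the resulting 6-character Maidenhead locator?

QN59tx

Latitude subsquare a = 0; −1 → -1, wraps to 23 = x, carry into square.
Latitude square 0; −1 → -1, wraps to 9, carry into field.
Latitude field O = 14; −1 → 13 = N.
The longitude characters are unchanged.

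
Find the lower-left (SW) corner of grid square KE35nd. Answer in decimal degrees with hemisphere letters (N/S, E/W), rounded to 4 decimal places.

Field K=10, E=4: +10·20° lon, +4·10° lat → SW at lon 20°, lat -50°.
Square 3, 5: +3·2° lon, +5·1° lat → SW at lon 26°, lat -45°.
Subsquare n=13, d=3: +13·0.0833333° lon, +3·0.0416667° lat → SW at lon 27.0833°, lat -44.875°.
latitude 44.8750° S, longitude 27.0833° E.

44.8750° S, 27.0833° E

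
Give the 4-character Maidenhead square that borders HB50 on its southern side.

Latitude square 0; −1 → -1, wraps to 9, carry into field.
Latitude field B = 1; −1 → 0 = A.
The longitude characters are unchanged.

HA59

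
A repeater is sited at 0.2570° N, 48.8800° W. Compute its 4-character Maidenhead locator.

GJ50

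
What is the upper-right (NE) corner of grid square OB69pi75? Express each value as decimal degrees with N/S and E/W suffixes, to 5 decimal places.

70.64167° S, 113.31667° E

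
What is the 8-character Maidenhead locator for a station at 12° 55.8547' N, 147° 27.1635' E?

QK32rw43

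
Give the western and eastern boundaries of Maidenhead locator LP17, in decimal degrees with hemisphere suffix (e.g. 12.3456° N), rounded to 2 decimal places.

Field L=11, P=15: +11·20° lon, +15·10° lat → SW at lon 40°, lat 60°.
Square 1, 7: +1·2° lon, +7·1° lat → SW at lon 42°, lat 67°.
Cell spans 2° lon × 1° lat.
west 42.00° E, east 44.00° E.

42.00° E, 44.00° E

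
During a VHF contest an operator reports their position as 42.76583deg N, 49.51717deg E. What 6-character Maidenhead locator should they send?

Add 180° to longitude and 90° to latitude: 229.5172, 132.7658.
Field: lon ⌊229.5172/20⌋ = 11 → L; lat ⌊132.7658/10⌋ = 13 → N.
Square: lon ⌊9.5172/2⌋ = 4; lat ⌊2.7658/1⌋ = 2.
Subsquare: lon ⌊1.5172/0.0833333⌋ = 18 → s; lat ⌊0.7658/0.0416667⌋ = 18 → s.

LN42ss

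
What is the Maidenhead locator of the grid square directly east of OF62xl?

OF72al

Longitude subsquare x = 23; +1 → 24, wraps to 0 = a, carry into square.
Longitude square 6; +1 → 7.
The latitude characters are unchanged.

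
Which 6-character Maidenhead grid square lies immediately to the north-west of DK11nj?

DK11mk

Longitude subsquare n = 13; −1 → 12 = m.
Latitude subsquare j = 9; +1 → 10 = k.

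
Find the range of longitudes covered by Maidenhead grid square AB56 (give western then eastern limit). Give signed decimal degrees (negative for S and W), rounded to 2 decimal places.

-170.00, -168.00

Field A=0, B=1: +0·20° lon, +1·10° lat → SW at lon -180°, lat -80°.
Square 5, 6: +5·2° lon, +6·1° lat → SW at lon -170°, lat -74°.
Cell spans 2° lon × 1° lat.
west -170.00, east -168.00.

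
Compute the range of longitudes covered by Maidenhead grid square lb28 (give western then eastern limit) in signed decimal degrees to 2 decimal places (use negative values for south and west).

44.00, 46.00

Field L=11, B=1: +11·20° lon, +1·10° lat → SW at lon 40°, lat -80°.
Square 2, 8: +2·2° lon, +8·1° lat → SW at lon 44°, lat -72°.
Cell spans 2° lon × 1° lat.
west 44.00, east 46.00.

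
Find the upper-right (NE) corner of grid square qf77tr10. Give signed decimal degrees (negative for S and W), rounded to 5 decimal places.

Field Q=16, F=5: +16·20° lon, +5·10° lat → SW at lon 140°, lat -40°.
Square 7, 7: +7·2° lon, +7·1° lat → SW at lon 154°, lat -33°.
Subsquare t=19, r=17: +19·0.0833333° lon, +17·0.0416667° lat → SW at lon 155.583°, lat -32.2917°.
Extended square 1, 0: +1·0.00833333° lon, +0·0.00416667° lat → SW at lon 155.592°, lat -32.2917°.
Cell spans 0.00833333° lon × 0.00416667° lat. NE corner is SW corner plus one full cell.
latitude -32.28750, longitude 155.60000.

-32.28750, 155.60000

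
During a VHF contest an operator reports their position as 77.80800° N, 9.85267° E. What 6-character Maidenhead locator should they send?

JQ47wt

Add 180° to longitude and 90° to latitude: 189.8527, 167.8080.
Field (20°×10°, letters A–R): lon ⌊189.8527/20⌋ = 9 → J; lat ⌊167.8080/10⌋ = 16 → Q.
Square (2°×1°, digits 0–9): lon ⌊9.8527/2⌋ = 4; lat ⌊7.8080/1⌋ = 7.
Subsquare (5′×2.5′, letters a–x): lon ⌊1.8527/0.0833333⌋ = 22 → w; lat ⌊0.8080/0.0416667⌋ = 19 → t.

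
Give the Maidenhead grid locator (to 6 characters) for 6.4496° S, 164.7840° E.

Shift to the Maidenhead origin (180°W, 90°S): lon 344.7840, lat 83.5504.
Field (20°×10°, letters A–R): 344.7840/20 → 17 → R, 83.5504/10 → 8 → I; chars RI.
Square (2°×1°, digits 0–9): 4.7840/2 → 2, 3.5504/1 → 3; chars 23.
Subsquare (5′×2.5′, letters a–x): 0.7840/0.0833333 → 9 → j, 0.5504/0.0416667 → 13 → n; chars jn.

RI23jn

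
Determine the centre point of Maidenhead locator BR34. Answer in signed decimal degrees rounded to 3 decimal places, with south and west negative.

Field B=1, R=17: +1·20° lon, +17·10° lat → SW at lon -160°, lat 80°.
Square 3, 4: +3·2° lon, +4·1° lat → SW at lon -154°, lat 84°.
Cell spans 2° lon × 1° lat. Centre is SW corner plus half of each.
latitude 84.500, longitude -153.000.

84.500, -153.000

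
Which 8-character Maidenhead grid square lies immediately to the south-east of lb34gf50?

Longitude extended square 5; +1 → 6.
Latitude extended square 0; −1 → -1, wraps to 9, carry into subsquare.
Latitude subsquare f = 5; −1 → 4 = e.

LB34ge69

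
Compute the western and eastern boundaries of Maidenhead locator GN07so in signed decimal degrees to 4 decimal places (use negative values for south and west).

-58.5000, -58.4167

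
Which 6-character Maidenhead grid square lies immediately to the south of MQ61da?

Latitude subsquare a = 0; −1 → -1, wraps to 23 = x, carry into square.
Latitude square 1; −1 → 0.
The longitude characters are unchanged.

MQ60dx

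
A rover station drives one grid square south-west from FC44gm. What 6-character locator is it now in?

FC44fl

Longitude subsquare g = 6; −1 → 5 = f.
Latitude subsquare m = 12; −1 → 11 = l.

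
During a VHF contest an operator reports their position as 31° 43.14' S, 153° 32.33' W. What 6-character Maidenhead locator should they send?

BF38fg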